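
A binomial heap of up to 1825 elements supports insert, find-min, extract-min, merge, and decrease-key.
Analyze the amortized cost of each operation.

A binomial heap with n <= 1825 elements has at most floor(log_2 1825) + 1 = 11 trees. Using potential Phi = number of trees: Insert adds one tree, but cascading merges reduce count -- amortized O(1). Find-min reads the cached minimum pointer: O(1). Extract-min creates O(log n) new trees: O(log n). Merge combines tree lists: O(log n). Decrease-key sifts the element up its tree of height <= log n: O(log n).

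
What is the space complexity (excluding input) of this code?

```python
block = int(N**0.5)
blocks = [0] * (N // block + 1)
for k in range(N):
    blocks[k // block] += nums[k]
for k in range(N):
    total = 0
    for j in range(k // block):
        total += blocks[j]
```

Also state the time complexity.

Space complexity: O(sqrt(n)).
Storage scales with sqrt(n).
Time complexity: O(n * sqrt(n)).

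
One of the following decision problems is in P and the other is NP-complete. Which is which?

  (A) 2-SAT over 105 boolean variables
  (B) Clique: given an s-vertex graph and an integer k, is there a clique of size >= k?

(A) is P: 2-SAT is solvable in linear time via implication-graph SCCs.
(B) is NP-complete: complement of Independent Set / Vertex Cover (with k part of the input).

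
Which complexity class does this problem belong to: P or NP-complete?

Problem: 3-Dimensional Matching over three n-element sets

This problem is NP-complete: one of Karp's 21 NP-complete problems.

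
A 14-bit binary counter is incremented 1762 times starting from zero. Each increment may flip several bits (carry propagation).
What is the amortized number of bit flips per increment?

Bit i flips on every 2^i-th increment, so over 1762 increments bit i flips floor(1762/2^i) times. Summing over i: total flips < 2 * 1762. Amortized: < 2 = O(1) per increment.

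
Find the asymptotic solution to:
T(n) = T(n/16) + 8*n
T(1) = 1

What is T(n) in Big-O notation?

Geometric series: 8*n*(1 + 1/16 + 1/16^2 + ...) = O(n). T(n) = O(n).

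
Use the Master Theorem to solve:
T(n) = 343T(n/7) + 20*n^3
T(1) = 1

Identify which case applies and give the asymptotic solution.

a=343, b=7, f(n)=20*n^3.
log_7(343) = 3, so n^(log_b(a)) = n^3.
f(n) = Theta(n^3), so Case 2 applies.
T(n) = Theta(n^3 log n).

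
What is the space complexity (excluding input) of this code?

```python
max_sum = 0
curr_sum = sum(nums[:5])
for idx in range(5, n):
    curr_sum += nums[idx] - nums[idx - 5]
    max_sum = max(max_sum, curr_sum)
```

Space complexity: O(1).
Only a constant amount of auxiliary storage is used; nothing grows with n.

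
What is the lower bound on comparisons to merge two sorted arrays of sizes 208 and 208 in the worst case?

Adversary: with |208 - 208| <= 1 the inputs can be fully interleaved so that every adjacent pair in the merged output comes from different arrays. Then each of the 415 adjacent pairs must be directly compared, or the algorithm cannot determine their relative order. Standard merge meets this bound.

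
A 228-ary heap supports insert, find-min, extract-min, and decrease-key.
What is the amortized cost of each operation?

The 228-ary heap has height O(log_228 n). Insert sifts up: O(log_228 n). Find-min reads the root: O(1). Extract-min sifts down comparing 228 children per level: O(228 * log_228 n). Decrease-key sifts up: O(log_228 n).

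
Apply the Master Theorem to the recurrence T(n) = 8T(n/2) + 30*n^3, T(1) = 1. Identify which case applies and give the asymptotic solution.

a=8, b=2, f(n)=30*n^3.
log_2(8) = 3, so n^(log_b(a)) = n^3.
f(n) = Theta(n^3), so Case 2 applies.
T(n) = Theta(n^3 log n).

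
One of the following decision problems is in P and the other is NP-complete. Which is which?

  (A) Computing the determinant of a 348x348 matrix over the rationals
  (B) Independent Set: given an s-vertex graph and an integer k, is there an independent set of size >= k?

(A) is P: Gaussian elimination runs in O(n^3).
(B) is NP-complete: complement of Clique (with k part of the input).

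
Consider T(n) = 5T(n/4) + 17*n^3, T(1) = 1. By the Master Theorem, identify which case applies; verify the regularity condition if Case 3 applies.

a=5, b=4, f(n)=17*n^3.
log_4(5) = 1.161 < 3.
f(n) = Omega(n^(1.161+epsilon)) for some epsilon > 0, so Case 3 is the candidate.
Regularity: a*f(n/b) = 5*17*(n/4)^3 = (5/64)*17*n^3 <= c*f(n) with c = 5/64 < 1. Satisfied.
Case 3: T(n) = Theta(n^3).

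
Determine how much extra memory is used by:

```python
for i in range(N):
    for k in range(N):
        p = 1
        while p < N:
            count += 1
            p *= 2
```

Space complexity: O(1).
Only a constant amount of auxiliary storage is used; nothing grows with n.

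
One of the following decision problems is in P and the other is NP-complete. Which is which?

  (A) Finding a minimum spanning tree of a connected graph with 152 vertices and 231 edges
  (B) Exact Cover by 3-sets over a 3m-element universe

(A) is P: Kruskal's / Prim's algorithms run in polynomial time.
(B) is NP-complete: one of Karp's 21 NP-complete problems.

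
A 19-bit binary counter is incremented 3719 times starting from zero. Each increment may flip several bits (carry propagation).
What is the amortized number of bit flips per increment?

Bit i flips on every 2^i-th increment, so over 3719 increments bit i flips floor(3719/2^i) times. Summing over i: total flips < 2 * 3719. Amortized: < 2 = O(1) per increment.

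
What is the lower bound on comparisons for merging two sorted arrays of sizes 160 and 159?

Adversary argument: with sizes 160 and 159 (differing by at most 1), interleave the two arrays so that every consecutive pair in the output comes from different inputs. Then each of the 318 adjacent output pairs must be directly compared, or the algorithm cannot determine their relative order. So 318 comparisons are necessary; standard merge achieves this.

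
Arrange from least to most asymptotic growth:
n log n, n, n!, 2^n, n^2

Ordered by growth rate: n < n log n < n^2 < 2^n < n!.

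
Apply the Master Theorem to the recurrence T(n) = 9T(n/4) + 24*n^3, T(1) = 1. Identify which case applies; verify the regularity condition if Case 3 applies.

a=9, b=4, f(n)=24*n^3.
log_4(9) = 1.585 < 3.
f(n) = Omega(n^(1.585+epsilon)) for some epsilon > 0, so Case 3 is the candidate.
Regularity: a*f(n/b) = 9*24*(n/4)^3 = (9/64)*24*n^3 <= c*f(n) with c = 9/64 < 1. Satisfied.
Case 3: T(n) = Theta(n^3).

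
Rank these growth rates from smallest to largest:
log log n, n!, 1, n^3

Ordered by growth rate: 1 < log log n < n^3 < n!.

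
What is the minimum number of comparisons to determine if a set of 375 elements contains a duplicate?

Determining if 375 elements are all distinct requires Omega(n log n) comparisons in the comparison model. This follows from the element distinctness lower bound.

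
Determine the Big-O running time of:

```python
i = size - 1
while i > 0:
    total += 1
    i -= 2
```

Time complexity: O(n).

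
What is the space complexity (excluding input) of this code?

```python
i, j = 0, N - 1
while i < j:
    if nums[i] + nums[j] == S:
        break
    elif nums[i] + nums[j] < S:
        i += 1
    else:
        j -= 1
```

Space complexity: O(1).
Only a constant amount of auxiliary storage is used; nothing grows with n.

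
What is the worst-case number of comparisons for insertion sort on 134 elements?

Insertion sort on reverse-sorted input: 1 + 2 + ... + (134-1) = 8911 comparisons.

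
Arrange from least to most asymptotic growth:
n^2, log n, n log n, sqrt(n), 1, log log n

Ordered by growth rate: 1 < log log n < log n < sqrt(n) < n log n < n^2.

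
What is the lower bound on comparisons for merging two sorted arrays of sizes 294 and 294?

Adversary argument: with sizes 294 and 294 (differing by at most 1), interleave the two arrays so that every consecutive pair in the output comes from different inputs. Then each of the 587 adjacent output pairs must be directly compared, or the algorithm cannot determine their relative order. So 587 comparisons are necessary; standard merge achieves this.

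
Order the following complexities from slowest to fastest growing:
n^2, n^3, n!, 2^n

Ordered by growth rate: n^2 < n^3 < 2^n < n!.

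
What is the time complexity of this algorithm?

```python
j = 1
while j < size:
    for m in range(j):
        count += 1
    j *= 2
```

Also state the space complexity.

Time complexity: O(n).
Space complexity: O(1).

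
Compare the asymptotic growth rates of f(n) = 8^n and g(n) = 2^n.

f(n) = 8^n grows faster: (8/2)^n -> infinity since 8/2 > 1.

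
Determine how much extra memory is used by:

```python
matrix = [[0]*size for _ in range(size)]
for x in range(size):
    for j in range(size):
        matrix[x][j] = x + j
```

Space complexity: O(n^2).
A 2D structure of size n x n is allocated.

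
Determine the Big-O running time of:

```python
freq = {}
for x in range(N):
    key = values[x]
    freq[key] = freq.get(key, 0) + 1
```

Time complexity: O(n).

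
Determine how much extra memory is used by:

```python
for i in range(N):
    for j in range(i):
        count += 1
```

Space complexity: O(1).
Only a constant amount of auxiliary storage is used; nothing grows with n.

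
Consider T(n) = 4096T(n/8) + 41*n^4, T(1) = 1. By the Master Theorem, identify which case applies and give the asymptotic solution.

a=4096, b=8, f(n)=41*n^4.
log_8(4096) = 4, so n^(log_b(a)) = n^4.
f(n) = Theta(n^4), so Case 2 applies.
T(n) = Theta(n^4 log n).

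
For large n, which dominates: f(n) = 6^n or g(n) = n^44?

f(n) = 6^n grows faster: any exponential with base > 1 dominates every polynomial.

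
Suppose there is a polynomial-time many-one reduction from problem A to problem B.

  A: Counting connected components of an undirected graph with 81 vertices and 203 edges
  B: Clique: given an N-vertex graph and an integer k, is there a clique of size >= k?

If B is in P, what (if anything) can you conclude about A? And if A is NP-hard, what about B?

A poly-time reduction A <=_p B means any A-instance can be transformed to a B-instance in poly time.
If B is in P: compose the reduction with B's poly-time algorithm to solve A in poly time, so A is in P.
If A is NP-hard: every NP problem reduces to A, which reduces to B; composing reductions, every NP problem reduces to B, so B is NP-hard.
(Here in fact A is P and B is NP-complete.)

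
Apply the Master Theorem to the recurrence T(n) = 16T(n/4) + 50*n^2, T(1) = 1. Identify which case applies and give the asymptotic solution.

a=16, b=4, f(n)=50*n^2.
log_4(16) = 2, so n^(log_b(a)) = n^2.
f(n) = Theta(n^2), so Case 2 applies.
T(n) = Theta(n^2 log n).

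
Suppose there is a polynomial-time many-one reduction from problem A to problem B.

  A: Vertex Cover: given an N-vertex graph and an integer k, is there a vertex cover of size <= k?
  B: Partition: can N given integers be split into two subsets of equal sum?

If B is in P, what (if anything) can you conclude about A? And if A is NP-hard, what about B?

A poly-time reduction A <=_p B means any A-instance can be transformed to a B-instance in poly time.
If B is in P: compose the reduction with B's poly-time algorithm to solve A in poly time, so A is in P.
If A is NP-hard: every NP problem reduces to A, which reduces to B; composing reductions, every NP problem reduces to B, so B is NP-hard.
(Here in fact A is NP-complete and B is NP-complete.)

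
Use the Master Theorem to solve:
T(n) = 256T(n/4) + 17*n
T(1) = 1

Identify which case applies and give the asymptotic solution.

a=256, b=4, f(n)=17*n.
log_4(256) = 4 > 1.
Since f(n) = O(n^1) is polynomially smaller than n^4, Case 1 applies.
T(n) = Theta(n^4).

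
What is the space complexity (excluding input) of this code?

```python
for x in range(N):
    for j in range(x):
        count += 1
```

Space complexity: O(1).
Only a constant amount of auxiliary storage is used; nothing grows with n.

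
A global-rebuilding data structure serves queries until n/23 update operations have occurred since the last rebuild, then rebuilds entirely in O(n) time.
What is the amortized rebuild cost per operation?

The O(n) rebuild is triggered by n/23 operations, so each contributes O(n)/(n/23) = O(23) = O(1) to the rebuild cost.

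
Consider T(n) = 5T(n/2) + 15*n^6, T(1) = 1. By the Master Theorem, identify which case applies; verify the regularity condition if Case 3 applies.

a=5, b=2, f(n)=15*n^6.
log_2(5) = 2.322 < 6.
f(n) = Omega(n^(2.322+epsilon)) for some epsilon > 0, so Case 3 is the candidate.
Regularity: a*f(n/b) = 5*15*(n/2)^6 = (5/64)*15*n^6 <= c*f(n) with c = 5/64 < 1. Satisfied.
Case 3: T(n) = Theta(n^6).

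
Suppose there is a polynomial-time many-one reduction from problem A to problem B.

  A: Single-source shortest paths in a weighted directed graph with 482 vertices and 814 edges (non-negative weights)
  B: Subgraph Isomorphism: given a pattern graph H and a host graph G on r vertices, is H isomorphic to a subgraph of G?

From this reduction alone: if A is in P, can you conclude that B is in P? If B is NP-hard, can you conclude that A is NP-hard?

A poly-time reduction A <=_p B transfers tractability DOWN (B easy => A easy) and hardness UP (A hard => B hard), not the reverse.
From A in P, the reduction alone does NOT give B in P: any problem in P trivially reduces to SAT, yet SAT is not known to be in P.
From B NP-hard, the reduction alone does NOT give A NP-hard: again, easy problems reduce to hard ones.
(Here in fact A is P and B is NP-complete.)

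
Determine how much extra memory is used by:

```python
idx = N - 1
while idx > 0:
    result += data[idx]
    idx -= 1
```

Space complexity: O(1).
Only a constant amount of auxiliary storage is used; nothing grows with n.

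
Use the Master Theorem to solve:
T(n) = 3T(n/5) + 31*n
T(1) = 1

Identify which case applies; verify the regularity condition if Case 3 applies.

a=3, b=5, f(n)=31*n.
log_5(3) = 0.6826 < 1.
f(n) = Omega(n^(0.6826+epsilon)) for some epsilon > 0, so Case 3 is the candidate.
Regularity: a*f(n/b) = 3*31*(n/5)^1 = (3/5)*31*n^1 <= c*f(n) with c = 3/5 < 1. Satisfied.
Case 3: T(n) = Theta(n).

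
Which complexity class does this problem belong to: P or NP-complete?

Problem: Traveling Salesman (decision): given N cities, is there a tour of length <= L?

This problem is NP-complete: reduces from Hamiltonian Cycle.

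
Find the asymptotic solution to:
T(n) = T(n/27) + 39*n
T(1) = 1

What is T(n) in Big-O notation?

Geometric series: 39*n*(1 + 1/27 + 1/27^2 + ...) = O(n). T(n) = O(n).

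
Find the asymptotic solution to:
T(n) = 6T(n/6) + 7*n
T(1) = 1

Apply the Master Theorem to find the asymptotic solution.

a=6, b=6, f(n)=7*n. log_6(6) = 1. Case 2: T(n) = O(n log n).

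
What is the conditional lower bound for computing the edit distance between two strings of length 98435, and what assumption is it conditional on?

Under SETH (the Strong Exponential Time Hypothesis), edit distance on length-98435 strings cannot be computed in O(n^(2-epsilon)) time for any epsilon > 0 (Backurs-Indyk). The reduction is from CNF-SAT via the orthogonal vectors problem.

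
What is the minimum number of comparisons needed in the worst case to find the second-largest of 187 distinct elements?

Lower bound: finding the max needs 187-1 comparisons. By the adversary weight-doubling argument, the max must personally win >= ceil(log_2(187)) = 8 comparisons; the 2nd-largest is among those 8 losers, needing 8-1 more comparisons. Total >= 187-1 + 8-1 = 193. A balanced knockout tournament achieves this.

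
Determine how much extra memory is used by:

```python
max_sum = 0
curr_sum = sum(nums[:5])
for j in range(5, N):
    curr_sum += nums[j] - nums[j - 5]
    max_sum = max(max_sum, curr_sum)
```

Space complexity: O(1).
Only a constant amount of auxiliary storage is used; nothing grows with n.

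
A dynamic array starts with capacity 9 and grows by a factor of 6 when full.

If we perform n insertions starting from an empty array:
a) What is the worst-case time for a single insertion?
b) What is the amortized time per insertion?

(a) Worst-case single insertion: O(n) -- when the array is full at capacity c, the resize copies all c elements, and c can be Theta(n).
(b) Resizes happen at sizes 9, 54, 324, ... Total copy cost for n insertions: 9 + 54 + ... = O(n) (geometric series with ratio 1/6). Amortized cost per insertion: O(n)/n = O(1).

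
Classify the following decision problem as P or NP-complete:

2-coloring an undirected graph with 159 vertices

This problem is in P: 2-coloring is bipartiteness testing via BFS, O(V+E).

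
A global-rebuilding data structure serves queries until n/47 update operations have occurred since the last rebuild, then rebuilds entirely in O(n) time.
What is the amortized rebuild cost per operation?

The O(n) rebuild is triggered by n/47 operations, so each contributes O(n)/(n/47) = O(47) = O(1) to the rebuild cost.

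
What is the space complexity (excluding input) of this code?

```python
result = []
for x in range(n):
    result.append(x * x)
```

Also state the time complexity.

Space complexity: O(n).
Auxiliary storage grows linearly with the input size n in the worst case.
Time complexity: O(n).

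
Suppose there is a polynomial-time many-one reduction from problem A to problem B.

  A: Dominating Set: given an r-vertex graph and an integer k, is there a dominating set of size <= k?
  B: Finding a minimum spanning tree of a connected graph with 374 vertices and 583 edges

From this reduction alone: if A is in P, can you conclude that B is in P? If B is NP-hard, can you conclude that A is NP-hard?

A poly-time reduction A <=_p B transfers tractability DOWN (B easy => A easy) and hardness UP (A hard => B hard), not the reverse.
From A in P, the reduction alone does NOT give B in P: any problem in P trivially reduces to SAT, yet SAT is not known to be in P.
From B NP-hard, the reduction alone does NOT give A NP-hard: again, easy problems reduce to hard ones.
(Here in fact A is NP-complete and B is in P, so no such reduction is known -- its existence would imply P = NP; the analysis concerns only what the assumed reduction would or would not let you conclude.)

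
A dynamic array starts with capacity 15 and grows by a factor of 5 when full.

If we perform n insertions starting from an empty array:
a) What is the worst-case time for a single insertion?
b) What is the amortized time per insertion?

(a) Worst-case single insertion: O(n) -- when the array is full at capacity c, the resize copies all c elements, and c can be Theta(n).
(b) Resizes happen at sizes 15, 75, 375, ... Total copy cost for n insertions: 15 + 75 + ... = O(n) (geometric series with ratio 1/5). Amortized cost per insertion: O(n)/n = O(1).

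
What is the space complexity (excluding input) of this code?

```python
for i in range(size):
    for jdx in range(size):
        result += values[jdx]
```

Space complexity: O(1).
Only a constant amount of auxiliary storage is used; nothing grows with n.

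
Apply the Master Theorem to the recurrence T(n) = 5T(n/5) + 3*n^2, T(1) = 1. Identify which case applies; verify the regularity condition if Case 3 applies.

a=5, b=5, f(n)=3*n^2.
log_5(5) = 1 < 2.
f(n) = Omega(n^(1+epsilon)) for some epsilon > 0, so Case 3 is the candidate.
Regularity: a*f(n/b) = 5*3*(n/5)^2 = (5/25)*3*n^2 <= c*f(n) with c = 5/25 < 1. Satisfied.
Case 3: T(n) = Theta(n^2).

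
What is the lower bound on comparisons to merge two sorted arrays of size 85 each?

To merge two sorted arrays of size 85, we need at least 169 comparisons in the worst case. An adversary can force every element to be compared.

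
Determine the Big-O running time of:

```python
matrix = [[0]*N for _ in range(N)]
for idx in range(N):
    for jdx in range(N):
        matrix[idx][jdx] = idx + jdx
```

Time complexity: O(n^2).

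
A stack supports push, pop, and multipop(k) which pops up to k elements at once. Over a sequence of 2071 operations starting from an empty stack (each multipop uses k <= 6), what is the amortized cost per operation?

Each element is pushed exactly once and popped at most once (whether by pop or as part of a multipop). So the total number of individual pops over the whole sequence is at most the number of pushes, which is at most 2071. Total work <= 2 * 2071, hence O(1) amortized per operation.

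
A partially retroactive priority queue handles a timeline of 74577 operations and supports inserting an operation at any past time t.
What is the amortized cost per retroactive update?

Partially retroactive priority queues (Demaine-Iacono-Langerman) allow updates at past times with queries only at the present. With a balanced BST over the m = 74577 timeline events tracking bridges, each retroactive insert or delete is O(log m) amortized.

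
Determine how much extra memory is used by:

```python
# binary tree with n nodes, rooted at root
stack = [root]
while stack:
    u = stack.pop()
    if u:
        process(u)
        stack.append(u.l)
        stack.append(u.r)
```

Space complexity: O(n).
Auxiliary storage grows linearly with the input size n in the worst case.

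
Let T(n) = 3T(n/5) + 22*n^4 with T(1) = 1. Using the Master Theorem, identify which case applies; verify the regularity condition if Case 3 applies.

a=3, b=5, f(n)=22*n^4.
log_5(3) = 0.6826 < 4.
f(n) = Omega(n^(0.6826+epsilon)) for some epsilon > 0, so Case 3 is the candidate.
Regularity: a*f(n/b) = 3*22*(n/5)^4 = (3/625)*22*n^4 <= c*f(n) with c = 3/625 < 1. Satisfied.
Case 3: T(n) = Theta(n^4).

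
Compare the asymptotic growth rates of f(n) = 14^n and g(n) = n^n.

g(n) = n^n grows faster: n^n / 14^n = (n/14)^n -> infinity once n > 14.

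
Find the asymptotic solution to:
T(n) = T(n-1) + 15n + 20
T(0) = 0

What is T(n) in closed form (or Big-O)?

Dominant term in sum is 15*sum(i, i=1..n) = 15*n*(n+1)/2 = O(n^2).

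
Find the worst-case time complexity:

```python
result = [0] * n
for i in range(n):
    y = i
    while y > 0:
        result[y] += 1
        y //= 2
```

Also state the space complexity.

Time complexity: O(n log n).
Space complexity: O(n).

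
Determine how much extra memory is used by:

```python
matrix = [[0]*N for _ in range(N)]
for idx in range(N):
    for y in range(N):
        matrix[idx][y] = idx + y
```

Space complexity: O(n^2).
A 2D structure of size n x n is allocated.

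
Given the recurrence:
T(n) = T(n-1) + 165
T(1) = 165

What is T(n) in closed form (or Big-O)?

Unrolling: T(n) = T(n-1) + 165 = T(n-2) + 2*165 = ... = T(1) + (n-1)*165 = 165 + (n-1)*165 = 165n.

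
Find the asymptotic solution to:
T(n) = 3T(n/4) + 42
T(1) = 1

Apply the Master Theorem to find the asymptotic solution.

a=3, b=4, f(n)=42. log_4(3) = 0.7925. Case 1 of Master Theorem: T(n) = O(n^0.7925).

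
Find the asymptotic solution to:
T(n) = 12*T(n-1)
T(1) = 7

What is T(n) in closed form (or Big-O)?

Each step multiplies by 12. T(n) = T(1)*12^(n-1) = 7*12^(n-1).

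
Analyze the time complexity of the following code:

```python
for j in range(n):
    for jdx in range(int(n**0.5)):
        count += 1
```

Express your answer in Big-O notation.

Time complexity: O(n * sqrt(n)).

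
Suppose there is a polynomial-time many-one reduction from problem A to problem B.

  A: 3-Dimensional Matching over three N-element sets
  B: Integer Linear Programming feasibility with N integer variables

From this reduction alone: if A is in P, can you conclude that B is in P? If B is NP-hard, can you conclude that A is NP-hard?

A poly-time reduction A <=_p B transfers tractability DOWN (B easy => A easy) and hardness UP (A hard => B hard), not the reverse.
From A in P, the reduction alone does NOT give B in P: any problem in P trivially reduces to SAT, yet SAT is not known to be in P.
From B NP-hard, the reduction alone does NOT give A NP-hard: again, easy problems reduce to hard ones.
(Here in fact A is NP-complete and B is NP-complete.)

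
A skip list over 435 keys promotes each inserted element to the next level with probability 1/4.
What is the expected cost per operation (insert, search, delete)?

Expected number of levels is O(log_4(435)) = O(log n). A search visits O(1) expected nodes per level over O(log n) levels. Insert/delete are a search plus O(1) pointer updates per level. Expected O(log n) per operation.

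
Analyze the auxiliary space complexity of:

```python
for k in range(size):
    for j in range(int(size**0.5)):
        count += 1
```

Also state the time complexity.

Space complexity: O(1).
Only a constant amount of auxiliary storage is used; nothing grows with n.
Time complexity: O(n * sqrt(n)).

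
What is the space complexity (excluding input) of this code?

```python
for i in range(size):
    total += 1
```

Space complexity: O(1).
Only a constant amount of auxiliary storage is used; nothing grows with n.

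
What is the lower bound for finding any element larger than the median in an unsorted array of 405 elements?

To find an element larger than the median of 405 elements, we must see Omega(n) elements. Without seeing enough elements, an adversary can make any unseen element the median.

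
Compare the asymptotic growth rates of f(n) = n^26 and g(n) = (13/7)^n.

g(n) = (13/7)^n grows faster: (13/7)^n is exponential with base 13/7 > 1, dominating every polynomial.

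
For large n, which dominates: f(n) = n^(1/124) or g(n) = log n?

f(n) = n^(1/124) grows faster: any positive power of n dominates log n.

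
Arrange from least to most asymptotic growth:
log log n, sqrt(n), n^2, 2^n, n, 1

Ordered by growth rate: 1 < log log n < sqrt(n) < n < n^2 < 2^n.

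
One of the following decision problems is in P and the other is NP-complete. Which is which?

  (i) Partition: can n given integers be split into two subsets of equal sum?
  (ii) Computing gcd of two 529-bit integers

(i) is NP-complete: Subset Sum reduces to it (one of Karp's 21 NP-complete problems).
(ii) is P: the Euclidean algorithm runs in polynomial time in the bit-length.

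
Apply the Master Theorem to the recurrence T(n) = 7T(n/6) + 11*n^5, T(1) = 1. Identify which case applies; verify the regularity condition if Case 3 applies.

a=7, b=6, f(n)=11*n^5.
log_6(7) = 1.086 < 5.
f(n) = Omega(n^(1.086+epsilon)) for some epsilon > 0, so Case 3 is the candidate.
Regularity: a*f(n/b) = 7*11*(n/6)^5 = (7/7776)*11*n^5 <= c*f(n) with c = 7/7776 < 1. Satisfied.
Case 3: T(n) = Theta(n^5).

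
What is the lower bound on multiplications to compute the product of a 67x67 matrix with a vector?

A 67x67 matrix-vector product has 67 inner products of length 67. Output depends on all 67^2 = 4489 matrix entries. At least 4489 multiplications needed.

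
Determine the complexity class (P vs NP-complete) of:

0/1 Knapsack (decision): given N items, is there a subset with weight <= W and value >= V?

This problem is NP-complete: reduces from Subset Sum.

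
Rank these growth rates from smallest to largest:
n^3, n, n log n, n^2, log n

Ordered by growth rate: log n < n < n log n < n^2 < n^3.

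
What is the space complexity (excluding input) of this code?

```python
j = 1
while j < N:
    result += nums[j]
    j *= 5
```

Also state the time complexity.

Space complexity: O(1).
Only a constant amount of auxiliary storage is used; nothing grows with n.
Time complexity: O(log n).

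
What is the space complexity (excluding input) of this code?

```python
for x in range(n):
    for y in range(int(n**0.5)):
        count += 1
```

Space complexity: O(1).
Only a constant amount of auxiliary storage is used; nothing grows with n.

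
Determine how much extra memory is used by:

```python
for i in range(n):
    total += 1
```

Space complexity: O(1).
Only a constant amount of auxiliary storage is used; nothing grows with n.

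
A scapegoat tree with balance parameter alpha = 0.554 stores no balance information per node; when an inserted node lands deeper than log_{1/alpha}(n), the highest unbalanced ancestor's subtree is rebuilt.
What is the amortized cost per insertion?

Search/insert path is O(log n). A rebuild of a subtree of size s costs O(s), but with alpha = 0.554 at least Omega(s) insertions must have occurred in that subtree since its last rebuild. Charging O(1) of the rebuild to each such insertion gives O(log n) amortized.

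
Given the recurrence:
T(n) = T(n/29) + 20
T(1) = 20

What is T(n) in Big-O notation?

Each step divides n by 29 and adds 20. After log_29(n) steps, T(n) = O(log n).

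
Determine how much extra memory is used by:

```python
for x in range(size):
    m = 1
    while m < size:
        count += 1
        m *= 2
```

Space complexity: O(1).
Only a constant amount of auxiliary storage is used; nothing grows with n.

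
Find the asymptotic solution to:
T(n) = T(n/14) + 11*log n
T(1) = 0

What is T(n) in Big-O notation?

Each of the log_14(n) levels adds O(log n). T(n) = O(log^2 n).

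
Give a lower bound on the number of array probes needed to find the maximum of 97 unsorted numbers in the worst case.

Adversary: any unprobed cell could hold a value larger than everything seen so far. If fewer than 97 cells are probed, the adversary places the max in an unprobed cell. So all 97 cells must be examined; together with 97-1 comparisons this is tight.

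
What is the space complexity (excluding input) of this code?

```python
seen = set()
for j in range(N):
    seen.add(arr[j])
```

Space complexity: O(n).
Auxiliary storage grows linearly with the input size n in the worst case.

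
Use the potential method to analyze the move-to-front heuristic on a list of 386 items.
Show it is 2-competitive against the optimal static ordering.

Let Phi = number of inversions between the MTF list and the optimal static list (0 <= Phi <= C(386,2)). Accessing an element at MTF position k and optimal position j: the move-to-front destroys all k-1 inversions in front of it that are not in front in optimal (>= k-j of them) and creates at most j-1 new ones. Amortized cost <= k + (j-1) - (k-j) = 2j - 1 <= 2 * optimal cost.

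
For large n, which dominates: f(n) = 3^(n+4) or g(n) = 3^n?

f(n) = 3^(n+4) and g(n) = 3^n are Theta of each other: 3^(n+4) = 3^4 * 3^n = Theta(3^n).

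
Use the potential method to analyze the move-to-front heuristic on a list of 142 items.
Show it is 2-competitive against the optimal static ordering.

Let Phi = number of inversions between the MTF list and the optimal static list (0 <= Phi <= C(142,2)). Accessing an element at MTF position k and optimal position j: the move-to-front destroys all k-1 inversions in front of it that are not in front in optimal (>= k-j of them) and creates at most j-1 new ones. Amortized cost <= k + (j-1) - (k-j) = 2j - 1 <= 2 * optimal cost.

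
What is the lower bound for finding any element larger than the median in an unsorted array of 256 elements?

To find an element larger than the median of 256 elements, we must see Omega(n) elements. Without seeing enough elements, an adversary can make any unseen element the median.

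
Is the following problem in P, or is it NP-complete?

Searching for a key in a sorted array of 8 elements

This problem is in P: binary search runs in O(log n).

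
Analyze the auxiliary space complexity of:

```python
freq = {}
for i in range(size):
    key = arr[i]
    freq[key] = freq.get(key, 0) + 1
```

Space complexity: O(n).
Auxiliary storage grows linearly with the input size n in the worst case.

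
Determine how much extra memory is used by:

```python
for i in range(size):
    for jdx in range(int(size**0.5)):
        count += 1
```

Space complexity: O(1).
Only a constant amount of auxiliary storage is used; nothing grows with n.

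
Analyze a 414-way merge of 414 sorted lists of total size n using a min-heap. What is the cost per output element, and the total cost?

Maintain a min-heap of size 414 holding the current head of each list. Each output step does one extract-min (O(log 414)) and one insert of that list's next element (O(log 414)). Each of the n elements passes through the heap exactly once, so the total cost is O(n log 414), i.e. O(log 414) per output element.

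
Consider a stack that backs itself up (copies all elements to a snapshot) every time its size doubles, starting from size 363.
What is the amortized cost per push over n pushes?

Backups occur at sizes 363, 726, 1452, ..., copying 363 + 726 + 1452 + ... <= 2n elements total (geometric series). Spread over n pushes, the amortized backup cost is O(1) per push.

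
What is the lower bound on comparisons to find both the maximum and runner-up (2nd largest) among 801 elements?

Lower bound: finding the max needs 801-1 comparisons. By an adversary weight-doubling argument, the maximum element must personally win at least ceil(log_2(801)) = 10 comparisons in any correct algorithm. The 2nd largest is among those 10 direct losers, and distinguishing it requires 10-1 more comparisons. Total >= 801-1 + 10-1 = 809. A balanced tournament achieves this bound exactly.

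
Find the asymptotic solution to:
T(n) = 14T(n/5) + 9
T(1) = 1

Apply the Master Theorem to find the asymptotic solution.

a=14, b=5, f(n)=9. log_5(14) = 1.64. Case 1 of Master Theorem: T(n) = O(n^1.64).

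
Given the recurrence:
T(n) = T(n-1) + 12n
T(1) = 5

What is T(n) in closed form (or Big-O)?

Unrolling: T(n) = 5 + 12*(2 + 3 + ... + n) = 5 + 12*(n(n+1)/2 - 1) = O(n^2).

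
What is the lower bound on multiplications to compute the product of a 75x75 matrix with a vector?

A 75x75 matrix-vector product has 75 inner products of length 75. Output depends on all 75^2 = 5625 matrix entries. At least 5625 multiplications needed.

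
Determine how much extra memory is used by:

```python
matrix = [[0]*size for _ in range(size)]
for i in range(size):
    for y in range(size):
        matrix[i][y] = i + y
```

Space complexity: O(n^2).
A 2D structure of size n x n is allocated.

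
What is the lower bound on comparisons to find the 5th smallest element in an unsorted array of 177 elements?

Finding the 5th smallest of 177 elements requires Omega(n) comparisons. Every element must participate in at least one comparison; otherwise it could be the 5th smallest.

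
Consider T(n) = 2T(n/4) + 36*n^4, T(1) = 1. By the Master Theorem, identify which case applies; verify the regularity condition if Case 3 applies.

a=2, b=4, f(n)=36*n^4.
log_4(2) = 0.5 < 4.
f(n) = Omega(n^(0.5+epsilon)) for some epsilon > 0, so Case 3 is the candidate.
Regularity: a*f(n/b) = 2*36*(n/4)^4 = (2/256)*36*n^4 <= c*f(n) with c = 2/256 < 1. Satisfied.
Case 3: T(n) = Theta(n^4).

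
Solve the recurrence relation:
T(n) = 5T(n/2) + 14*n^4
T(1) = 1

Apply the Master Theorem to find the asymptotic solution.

a=5, b=2, f(n)=14*n^4. log_2(5) = 2.322 < 4. Case 3: T(n) = O(n^4).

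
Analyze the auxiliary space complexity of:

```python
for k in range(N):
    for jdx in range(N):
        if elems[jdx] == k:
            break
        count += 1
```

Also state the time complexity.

Space complexity: O(1).
Only a constant amount of auxiliary storage is used; nothing grows with n.
Time complexity: O(n^2).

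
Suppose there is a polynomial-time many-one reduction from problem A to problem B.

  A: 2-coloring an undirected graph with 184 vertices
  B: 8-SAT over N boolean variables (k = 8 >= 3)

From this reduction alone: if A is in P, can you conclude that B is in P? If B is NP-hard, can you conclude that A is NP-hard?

A poly-time reduction A <=_p B transfers tractability DOWN (B easy => A easy) and hardness UP (A hard => B hard), not the reverse.
From A in P, the reduction alone does NOT give B in P: any problem in P trivially reduces to SAT, yet SAT is not known to be in P.
From B NP-hard, the reduction alone does NOT give A NP-hard: again, easy problems reduce to hard ones.
(Here in fact A is P and B is NP-complete.)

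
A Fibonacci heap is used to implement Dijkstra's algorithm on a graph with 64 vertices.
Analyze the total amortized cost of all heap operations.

Dijkstra performs 64 insert, 64 extract-min, and at most E decrease-key operations. With Fibonacci heap: insert O(1) amortized, extract-min O(log n) amortized, decrease-key O(1) amortized. Total with n = 64: O(n * 1 + n * log n + E * 1) = O(n log n + E).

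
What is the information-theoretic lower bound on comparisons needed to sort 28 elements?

There are 28! = 304888344611713860501504000000 possible orderings. Each comparison gives 1 bit. We need at least ceil(log_2(304888344611713860501504000000)) = 98 comparisons.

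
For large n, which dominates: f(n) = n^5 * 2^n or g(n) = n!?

g(n) = n! grows faster: by Stirling n! ~ (n/e)^n sqrt(2*pi*n); (n/e)^n eventually dominates n^5 * 2^n.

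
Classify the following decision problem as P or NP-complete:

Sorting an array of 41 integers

This problem is in P: merge sort runs in O(n log n).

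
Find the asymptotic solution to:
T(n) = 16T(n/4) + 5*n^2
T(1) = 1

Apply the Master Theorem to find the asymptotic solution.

a=16, b=4, f(n)=5*n^2. log_4(16) = 2. Case 2: T(n) = O(n^2 log n).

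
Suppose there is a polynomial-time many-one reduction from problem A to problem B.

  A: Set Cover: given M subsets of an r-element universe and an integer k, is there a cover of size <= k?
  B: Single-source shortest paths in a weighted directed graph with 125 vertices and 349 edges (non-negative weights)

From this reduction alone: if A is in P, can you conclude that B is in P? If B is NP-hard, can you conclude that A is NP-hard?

A poly-time reduction A <=_p B transfers tractability DOWN (B easy => A easy) and hardness UP (A hard => B hard), not the reverse.
From A in P, the reduction alone does NOT give B in P: any problem in P trivially reduces to SAT, yet SAT is not known to be in P.
From B NP-hard, the reduction alone does NOT give A NP-hard: again, easy problems reduce to hard ones.
(Here in fact A is NP-complete and B is in P, so no such reduction is known -- its existence would imply P = NP; the analysis concerns only what the assumed reduction would or would not let you conclude.)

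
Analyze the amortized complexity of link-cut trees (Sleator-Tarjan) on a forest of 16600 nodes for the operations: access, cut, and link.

Link-cut trees represent the forest using splay trees over preferred paths. With potential Phi = sum over nodes of log(size of virtual subtree), each access on 16600 nodes is O(log 16600) = O(log n) amortized by the splay-tree access lemma. Cut and link are O(1) plus one access.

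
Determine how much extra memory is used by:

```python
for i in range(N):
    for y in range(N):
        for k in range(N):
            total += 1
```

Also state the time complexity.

Space complexity: O(1).
Only a constant amount of auxiliary storage is used; nothing grows with n.
Time complexity: O(n^3).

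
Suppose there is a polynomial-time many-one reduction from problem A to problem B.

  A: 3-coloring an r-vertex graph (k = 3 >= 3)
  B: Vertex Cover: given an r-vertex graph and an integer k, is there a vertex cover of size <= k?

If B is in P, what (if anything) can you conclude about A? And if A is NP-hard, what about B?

A poly-time reduction A <=_p B means any A-instance can be transformed to a B-instance in poly time.
If B is in P: compose the reduction with B's poly-time algorithm to solve A in poly time, so A is in P.
If A is NP-hard: every NP problem reduces to A, which reduces to B; composing reductions, every NP problem reduces to B, so B is NP-hard.
(Here in fact A is NP-complete and B is NP-complete.)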